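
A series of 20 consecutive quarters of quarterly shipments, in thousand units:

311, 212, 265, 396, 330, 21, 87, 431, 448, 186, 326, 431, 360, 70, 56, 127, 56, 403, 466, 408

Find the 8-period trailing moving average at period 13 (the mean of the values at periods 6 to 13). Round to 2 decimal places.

286.25

Sum of periods 6–13: 21 + 87 + 431 + 448 + 186 + 326 + 431 + 360 = 2290
Divide by 8: 2290 / 8 = 286.25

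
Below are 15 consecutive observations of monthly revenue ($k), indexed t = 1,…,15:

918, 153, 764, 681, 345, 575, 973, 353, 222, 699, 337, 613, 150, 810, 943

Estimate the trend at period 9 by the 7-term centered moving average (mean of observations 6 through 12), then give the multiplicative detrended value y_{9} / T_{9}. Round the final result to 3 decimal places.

0.412

Trend T_9 = (575 + 973 + 353 + 222 + 699 + 337 + 613) / 7 = 3772/7 = 538.85714
Ratio to trend: 222 / 538.85714 = 0.412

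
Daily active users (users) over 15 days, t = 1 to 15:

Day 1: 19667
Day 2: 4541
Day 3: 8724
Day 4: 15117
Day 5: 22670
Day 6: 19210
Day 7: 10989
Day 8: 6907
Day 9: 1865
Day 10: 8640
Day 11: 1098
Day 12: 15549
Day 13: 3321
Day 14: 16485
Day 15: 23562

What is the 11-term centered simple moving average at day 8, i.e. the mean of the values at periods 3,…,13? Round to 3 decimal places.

Sum of periods 3–13: 8724 + 15117 + 22670 + 19210 + 10989 + 6907 + 1865 + 8640 + 1098 + 15549 + 3321 = 114090
Divide by 11: 114090 / 11 = 10371.818

10371.818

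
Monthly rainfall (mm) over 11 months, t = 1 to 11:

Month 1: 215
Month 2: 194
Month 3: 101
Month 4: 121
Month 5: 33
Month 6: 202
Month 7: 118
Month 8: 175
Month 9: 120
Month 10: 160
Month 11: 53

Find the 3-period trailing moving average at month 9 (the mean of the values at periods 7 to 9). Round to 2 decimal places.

137.67

Sum of periods 7–9: 118 + 175 + 120 = 413
Divide by 3: 413 / 3 = 137.67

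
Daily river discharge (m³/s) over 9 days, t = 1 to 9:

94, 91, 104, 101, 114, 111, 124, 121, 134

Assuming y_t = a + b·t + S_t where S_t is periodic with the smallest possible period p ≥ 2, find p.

First differences y_{t+1} − y_t: -3, 13, -3, 13, -3, 13, …
The difference pattern repeats every 2 terms and not for any smaller step, so p = 2.

2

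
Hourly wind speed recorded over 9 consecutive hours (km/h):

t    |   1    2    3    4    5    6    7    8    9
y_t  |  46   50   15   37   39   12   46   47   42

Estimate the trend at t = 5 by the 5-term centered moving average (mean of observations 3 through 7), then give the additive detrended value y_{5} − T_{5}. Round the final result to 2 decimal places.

Trend T_5 = (15 + 37 + 39 + 12 + 46) / 5 = 149/5 = 29.8000
Detrended value: 39 − 29.8000 = 9.20

9.20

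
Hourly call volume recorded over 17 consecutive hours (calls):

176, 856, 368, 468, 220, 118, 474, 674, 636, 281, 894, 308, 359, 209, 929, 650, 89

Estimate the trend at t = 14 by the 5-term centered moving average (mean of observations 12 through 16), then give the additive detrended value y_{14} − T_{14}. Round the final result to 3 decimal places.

Trend T_14 = (308 + 359 + 209 + 929 + 650) / 5 = 2455/5 = 491.00000
Detrended value: 209 − 491.00000 = -282.000

-282.000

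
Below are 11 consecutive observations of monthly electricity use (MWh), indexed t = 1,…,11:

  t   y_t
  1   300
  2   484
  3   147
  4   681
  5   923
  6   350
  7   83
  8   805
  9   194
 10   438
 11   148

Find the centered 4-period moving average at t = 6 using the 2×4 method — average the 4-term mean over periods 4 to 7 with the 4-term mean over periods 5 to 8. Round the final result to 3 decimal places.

Sum over 4–7: 681 + 923 + 350 + 83 = 2037
Sum over 5–8: 923 + 350 + 83 + 805 = 2161
CMA at t=6 = (2037 + 2161) / (2·4) = 4198 / 8 = 524.750

524.750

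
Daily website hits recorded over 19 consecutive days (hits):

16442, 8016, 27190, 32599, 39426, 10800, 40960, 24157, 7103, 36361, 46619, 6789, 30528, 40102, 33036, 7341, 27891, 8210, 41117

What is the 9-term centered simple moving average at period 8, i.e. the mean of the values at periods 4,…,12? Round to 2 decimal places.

27201.56

Sum of periods 4–12: 32599 + 39426 + 10800 + 40960 + 24157 + 7103 + 36361 + 46619 + 6789 = 244814
Divide by 9: 244814 / 9 = 27201.56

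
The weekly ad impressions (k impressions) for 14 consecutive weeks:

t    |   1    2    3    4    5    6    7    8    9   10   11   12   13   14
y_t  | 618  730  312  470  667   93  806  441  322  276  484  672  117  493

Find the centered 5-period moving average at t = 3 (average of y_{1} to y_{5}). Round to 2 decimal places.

Sum of periods 1–5: 618 + 730 + 312 + 470 + 667 = 2797
Divide by 5: 2797 / 5 = 559.40

559.40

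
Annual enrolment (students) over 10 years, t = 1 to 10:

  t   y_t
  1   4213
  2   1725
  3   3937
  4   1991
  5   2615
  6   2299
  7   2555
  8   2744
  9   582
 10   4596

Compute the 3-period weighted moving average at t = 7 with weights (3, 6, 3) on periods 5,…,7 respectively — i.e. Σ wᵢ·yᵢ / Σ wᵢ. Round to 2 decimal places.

Weighted sum: 3·2615 + 6·2299 + 3·2555 = 7845 + 13794 + 7665 = 29304
Weight total: 3 + 6 + 3 = 12
WMA = 29304 / 12 = 2442.00

2442.00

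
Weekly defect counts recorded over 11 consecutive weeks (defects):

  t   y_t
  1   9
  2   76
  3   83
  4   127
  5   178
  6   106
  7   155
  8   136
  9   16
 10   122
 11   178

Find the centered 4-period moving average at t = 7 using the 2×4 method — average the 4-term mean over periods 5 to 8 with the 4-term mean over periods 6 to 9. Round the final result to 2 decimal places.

Sum over 5–8: 178 + 106 + 155 + 136 = 575
Sum over 6–9: 106 + 155 + 136 + 16 = 413
CMA at t=7 = (575 + 413) / (2·4) = 988 / 8 = 123.50

123.50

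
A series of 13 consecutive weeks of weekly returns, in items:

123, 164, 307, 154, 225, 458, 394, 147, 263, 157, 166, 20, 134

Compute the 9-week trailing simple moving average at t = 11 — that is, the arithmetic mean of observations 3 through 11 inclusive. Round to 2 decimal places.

252.33

Sum of periods 3–11: 307 + 154 + 225 + 458 + 394 + 147 + 263 + 157 + 166 = 2271
Divide by 9: 2271 / 9 = 252.33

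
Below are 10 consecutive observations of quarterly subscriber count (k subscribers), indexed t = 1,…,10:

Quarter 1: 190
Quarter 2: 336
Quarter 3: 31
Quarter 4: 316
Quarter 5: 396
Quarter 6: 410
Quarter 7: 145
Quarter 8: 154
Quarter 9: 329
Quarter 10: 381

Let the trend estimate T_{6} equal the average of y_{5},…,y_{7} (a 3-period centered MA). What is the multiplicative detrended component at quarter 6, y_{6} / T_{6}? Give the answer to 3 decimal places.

1.293

Trend T_6 = (396 + 410 + 145) / 3 = 951/3 = 317.00000
Ratio to trend: 410 / 317.00000 = 1.293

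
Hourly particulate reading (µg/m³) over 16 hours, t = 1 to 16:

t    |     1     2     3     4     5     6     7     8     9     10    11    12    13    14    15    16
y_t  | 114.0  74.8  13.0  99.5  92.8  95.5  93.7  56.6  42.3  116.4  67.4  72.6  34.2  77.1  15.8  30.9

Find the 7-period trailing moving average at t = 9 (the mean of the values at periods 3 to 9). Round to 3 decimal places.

70.486

Sum of periods 3–9: 13.0 + 99.5 + 92.8 + 95.5 + 93.7 + 56.6 + 42.3 = 493.4
Divide by 7: 493.4 / 7 = 70.486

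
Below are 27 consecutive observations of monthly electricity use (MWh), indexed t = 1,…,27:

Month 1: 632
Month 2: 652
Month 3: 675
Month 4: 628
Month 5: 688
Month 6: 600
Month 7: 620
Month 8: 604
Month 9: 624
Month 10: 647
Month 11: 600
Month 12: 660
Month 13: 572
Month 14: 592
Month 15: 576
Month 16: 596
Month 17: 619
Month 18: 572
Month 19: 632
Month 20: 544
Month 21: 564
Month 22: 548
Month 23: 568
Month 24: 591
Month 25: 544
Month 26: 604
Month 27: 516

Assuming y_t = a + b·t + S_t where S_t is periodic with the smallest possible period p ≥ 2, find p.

First differences y_{t+1} − y_t: 20, 23, -47, 60, -88, 20, -16, 20, 23, -47, 60, -88, 20, -16, 20, 23, …
The difference pattern repeats every 7 terms and not for any smaller step, so p = 7.

7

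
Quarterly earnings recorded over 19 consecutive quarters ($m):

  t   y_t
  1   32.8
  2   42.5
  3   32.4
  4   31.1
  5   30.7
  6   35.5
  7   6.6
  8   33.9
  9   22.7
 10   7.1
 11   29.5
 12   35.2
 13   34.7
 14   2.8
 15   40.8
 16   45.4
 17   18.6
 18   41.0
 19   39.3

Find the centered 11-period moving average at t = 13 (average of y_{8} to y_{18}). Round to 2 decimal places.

Sum of periods 8–18: 33.9 + 22.7 + 7.1 + 29.5 + 35.2 + 34.7 + 2.8 + 40.8 + 45.4 + 18.6 + 41.0 = 311.7
Divide by 11: 311.7 / 11 = 28.34

28.34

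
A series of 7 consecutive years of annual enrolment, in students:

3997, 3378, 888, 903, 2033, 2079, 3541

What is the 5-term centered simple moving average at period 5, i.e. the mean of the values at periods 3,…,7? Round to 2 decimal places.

Sum of periods 3–7: 888 + 903 + 2033 + 2079 + 3541 = 9444
Divide by 5: 9444 / 5 = 1888.80

1888.80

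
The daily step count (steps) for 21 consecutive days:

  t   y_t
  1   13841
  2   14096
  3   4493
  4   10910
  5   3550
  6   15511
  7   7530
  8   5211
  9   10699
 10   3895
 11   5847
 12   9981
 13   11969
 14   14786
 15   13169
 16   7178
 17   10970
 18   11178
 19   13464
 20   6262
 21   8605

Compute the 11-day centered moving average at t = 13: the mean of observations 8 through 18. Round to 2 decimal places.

Sum of periods 8–18: 5211 + 10699 + 3895 + 5847 + 9981 + 11969 + 14786 + 13169 + 7178 + 10970 + 11178 = 104883
Divide by 11: 104883 / 11 = 9534.82

9534.82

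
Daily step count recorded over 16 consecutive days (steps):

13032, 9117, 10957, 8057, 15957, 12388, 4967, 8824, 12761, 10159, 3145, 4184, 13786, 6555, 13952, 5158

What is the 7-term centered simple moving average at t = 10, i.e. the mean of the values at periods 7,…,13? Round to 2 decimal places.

8260.86

Sum of periods 7–13: 4967 + 8824 + 12761 + 10159 + 3145 + 4184 + 13786 = 57826
Divide by 7: 57826 / 7 = 8260.86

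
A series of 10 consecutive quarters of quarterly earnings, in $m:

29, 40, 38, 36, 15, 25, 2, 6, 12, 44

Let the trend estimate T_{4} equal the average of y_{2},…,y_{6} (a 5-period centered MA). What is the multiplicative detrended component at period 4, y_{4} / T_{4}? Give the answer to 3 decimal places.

1.169

Trend T_4 = (40 + 38 + 36 + 15 + 25) / 5 = 154/5 = 30.80000
Ratio to trend: 36 / 30.80000 = 1.169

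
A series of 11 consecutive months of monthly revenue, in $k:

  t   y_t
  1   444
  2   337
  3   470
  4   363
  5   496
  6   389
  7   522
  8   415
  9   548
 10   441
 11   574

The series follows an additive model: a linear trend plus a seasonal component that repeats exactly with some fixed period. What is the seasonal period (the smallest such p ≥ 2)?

2

First differences y_{t+1} − y_t: -107, 133, -107, 133, -107, 133, …
The difference pattern repeats every 2 terms and not for any smaller step, so p = 2.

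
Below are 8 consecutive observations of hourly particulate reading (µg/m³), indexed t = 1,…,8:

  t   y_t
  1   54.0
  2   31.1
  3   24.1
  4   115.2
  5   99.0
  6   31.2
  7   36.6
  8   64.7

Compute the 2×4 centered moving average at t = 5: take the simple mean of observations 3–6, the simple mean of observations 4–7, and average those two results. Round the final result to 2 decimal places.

68.94

Sum over 3–6: 24.1 + 115.2 + 99.0 + 31.2 = 269.5
Sum over 4–7: 115.2 + 99.0 + 31.2 + 36.6 = 282.0
CMA at t=5 = (269.5 + 282.0) / (2·4) = 551.5 / 8 = 68.94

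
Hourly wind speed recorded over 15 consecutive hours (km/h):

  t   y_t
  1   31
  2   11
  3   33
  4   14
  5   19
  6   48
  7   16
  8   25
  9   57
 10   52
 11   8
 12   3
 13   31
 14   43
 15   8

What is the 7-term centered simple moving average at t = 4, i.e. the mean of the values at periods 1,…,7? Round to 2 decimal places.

Sum of periods 1–7: 31 + 11 + 33 + 14 + 19 + 48 + 16 = 172
Divide by 7: 172 / 7 = 24.57

24.57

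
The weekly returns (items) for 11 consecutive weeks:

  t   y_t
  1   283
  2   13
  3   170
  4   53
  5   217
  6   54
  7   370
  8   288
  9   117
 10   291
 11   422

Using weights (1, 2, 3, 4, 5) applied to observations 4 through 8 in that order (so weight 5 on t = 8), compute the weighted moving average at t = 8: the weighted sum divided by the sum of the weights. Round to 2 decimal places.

Weighted sum: 1·53 + 2·217 + 3·54 + 4·370 + 5·288 = 53 + 434 + 162 + 1480 + 1440 = 3569
Weight total: 1 + 2 + 3 + 4 + 5 = 15
WMA = 3569 / 15 = 237.93

237.93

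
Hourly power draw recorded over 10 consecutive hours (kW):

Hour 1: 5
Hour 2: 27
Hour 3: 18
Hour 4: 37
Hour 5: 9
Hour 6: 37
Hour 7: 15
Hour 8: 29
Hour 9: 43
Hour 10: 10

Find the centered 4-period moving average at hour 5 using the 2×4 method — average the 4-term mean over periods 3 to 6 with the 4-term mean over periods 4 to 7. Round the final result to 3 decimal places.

24.875

Sum over 3–6: 18 + 37 + 9 + 37 = 101
Sum over 4–7: 37 + 9 + 37 + 15 = 98
CMA at t=5 = (101 + 98) / (2·4) = 199 / 8 = 24.875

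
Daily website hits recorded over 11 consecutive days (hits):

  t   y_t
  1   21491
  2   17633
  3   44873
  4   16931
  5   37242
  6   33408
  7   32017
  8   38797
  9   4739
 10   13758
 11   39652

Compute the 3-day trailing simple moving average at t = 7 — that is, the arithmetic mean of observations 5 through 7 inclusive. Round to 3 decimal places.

34222.333

Sum of periods 5–7: 37242 + 33408 + 32017 = 102667
Divide by 3: 102667 / 3 = 34222.333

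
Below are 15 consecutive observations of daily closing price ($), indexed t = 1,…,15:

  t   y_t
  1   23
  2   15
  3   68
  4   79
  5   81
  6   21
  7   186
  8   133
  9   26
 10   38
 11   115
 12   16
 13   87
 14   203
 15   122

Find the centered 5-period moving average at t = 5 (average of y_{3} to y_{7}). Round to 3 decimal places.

87.000

Sum of periods 3–7: 68 + 79 + 81 + 21 + 186 = 435
Divide by 5: 435 / 5 = 87.000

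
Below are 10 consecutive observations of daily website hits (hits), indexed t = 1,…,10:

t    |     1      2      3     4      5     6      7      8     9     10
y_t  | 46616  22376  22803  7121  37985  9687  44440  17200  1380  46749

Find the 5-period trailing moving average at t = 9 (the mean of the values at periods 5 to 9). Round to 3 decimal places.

Sum of periods 5–9: 37985 + 9687 + 44440 + 17200 + 1380 = 110692
Divide by 5: 110692 / 5 = 22138.400

22138.400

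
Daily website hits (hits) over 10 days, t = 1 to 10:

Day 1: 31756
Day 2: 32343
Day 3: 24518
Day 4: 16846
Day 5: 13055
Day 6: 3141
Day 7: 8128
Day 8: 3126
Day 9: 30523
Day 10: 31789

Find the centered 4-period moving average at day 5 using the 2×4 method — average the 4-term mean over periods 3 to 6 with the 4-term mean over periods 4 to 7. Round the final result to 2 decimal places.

Sum over 3–6: 24518 + 16846 + 13055 + 3141 = 57560
Sum over 4–7: 16846 + 13055 + 3141 + 8128 = 41170
CMA at t=5 = (57560 + 41170) / (2·4) = 98730 / 8 = 12341.25

12341.25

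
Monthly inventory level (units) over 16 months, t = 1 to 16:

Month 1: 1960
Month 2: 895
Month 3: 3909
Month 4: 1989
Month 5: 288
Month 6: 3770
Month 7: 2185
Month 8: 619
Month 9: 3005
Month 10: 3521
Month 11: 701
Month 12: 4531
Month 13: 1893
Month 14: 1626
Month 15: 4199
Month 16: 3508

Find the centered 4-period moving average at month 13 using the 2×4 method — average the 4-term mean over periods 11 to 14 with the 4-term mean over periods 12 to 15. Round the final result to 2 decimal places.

2625.00

Sum over 11–14: 701 + 4531 + 1893 + 1626 = 8751
Sum over 12–15: 4531 + 1893 + 1626 + 4199 = 12249
CMA at t=13 = (8751 + 12249) / (2·4) = 21000 / 8 = 2625.00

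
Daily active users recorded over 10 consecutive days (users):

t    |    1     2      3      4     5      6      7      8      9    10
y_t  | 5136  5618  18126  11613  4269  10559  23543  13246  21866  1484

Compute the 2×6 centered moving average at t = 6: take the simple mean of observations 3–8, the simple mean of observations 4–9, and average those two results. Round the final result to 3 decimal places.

13871.000

Sum over 3–8: 18126 + 11613 + 4269 + 10559 + 23543 + 13246 = 81356
Sum over 4–9: 11613 + 4269 + 10559 + 23543 + 13246 + 21866 = 85096
CMA at t=6 = (81356 + 85096) / (2·6) = 166452 / 12 = 13871.000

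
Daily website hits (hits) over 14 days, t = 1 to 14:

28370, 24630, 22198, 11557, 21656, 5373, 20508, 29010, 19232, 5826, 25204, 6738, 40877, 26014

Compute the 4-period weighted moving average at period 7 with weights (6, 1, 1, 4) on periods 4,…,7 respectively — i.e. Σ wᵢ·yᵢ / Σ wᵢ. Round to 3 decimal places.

14866.917

Weighted sum: 6·11557 + 1·21656 + 1·5373 + 4·20508 = 69342 + 21656 + 5373 + 82032 = 178403
Weight total: 6 + 1 + 1 + 4 = 12
WMA = 178403 / 12 = 14866.917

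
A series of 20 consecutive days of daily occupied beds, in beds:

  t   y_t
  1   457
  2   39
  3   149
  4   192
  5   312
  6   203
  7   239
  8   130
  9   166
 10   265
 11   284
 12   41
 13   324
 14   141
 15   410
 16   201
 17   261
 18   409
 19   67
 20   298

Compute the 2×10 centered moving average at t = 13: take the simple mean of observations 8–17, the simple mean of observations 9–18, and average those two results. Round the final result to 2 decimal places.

Sum over 8–17: 130 + 166 + 265 + 284 + 41 + 324 + 141 + 410 + 201 + 261 = 2223
Sum over 9–18: 166 + 265 + 284 + 41 + 324 + 141 + 410 + 201 + 261 + 409 = 2502
CMA at t=13 = (2223 + 2502) / (2·10) = 4725 / 20 = 236.25

236.25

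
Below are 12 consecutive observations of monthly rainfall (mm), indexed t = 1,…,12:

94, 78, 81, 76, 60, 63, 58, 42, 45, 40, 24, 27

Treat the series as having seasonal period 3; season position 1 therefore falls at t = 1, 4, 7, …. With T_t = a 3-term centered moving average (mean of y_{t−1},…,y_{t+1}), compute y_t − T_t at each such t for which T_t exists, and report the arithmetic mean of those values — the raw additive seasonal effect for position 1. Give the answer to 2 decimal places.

3.67

Season position 1 occurs at t = 4, 7, 10 (where T_t is defined).
t=4: T_4 = 72.3333; y_4 − T_4 = 76 − 72.3333 = 3.6667
t=7: T_7 = 54.3333; y_7 − T_7 = 58 − 54.3333 = 3.6667
t=10: T_10 = 36.3333; y_10 − T_10 = 40 − 36.3333 = 3.6667
Mean deviation: (3.6667 + 3.6667 + 3.6667) / 3 = 3.67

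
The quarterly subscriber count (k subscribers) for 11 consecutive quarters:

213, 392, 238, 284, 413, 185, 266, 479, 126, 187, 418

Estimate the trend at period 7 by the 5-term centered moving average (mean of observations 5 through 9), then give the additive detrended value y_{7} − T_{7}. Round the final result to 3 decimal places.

-27.800

Trend T_7 = (413 + 185 + 266 + 479 + 126) / 5 = 1469/5 = 293.80000
Detrended value: 266 − 293.80000 = -27.800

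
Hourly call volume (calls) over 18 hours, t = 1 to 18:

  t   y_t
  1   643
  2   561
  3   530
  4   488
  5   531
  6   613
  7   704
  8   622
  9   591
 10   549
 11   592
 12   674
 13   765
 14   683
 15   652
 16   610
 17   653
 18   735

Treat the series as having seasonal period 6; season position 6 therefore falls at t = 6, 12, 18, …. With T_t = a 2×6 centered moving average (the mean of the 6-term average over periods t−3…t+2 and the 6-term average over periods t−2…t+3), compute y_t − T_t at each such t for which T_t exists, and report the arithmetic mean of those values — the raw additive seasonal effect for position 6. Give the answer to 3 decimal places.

Season position 6 occurs at t = 6, 12 (where T_t is defined).
t=6: T_6 = 586.41667; y_6 − T_6 = 613 − 586.41667 = 26.58333
t=12: T_12 = 647.41667; y_12 − T_12 = 674 − 647.41667 = 26.58333
Mean deviation: (26.58333 + 26.58333) / 2 = 26.583

26.583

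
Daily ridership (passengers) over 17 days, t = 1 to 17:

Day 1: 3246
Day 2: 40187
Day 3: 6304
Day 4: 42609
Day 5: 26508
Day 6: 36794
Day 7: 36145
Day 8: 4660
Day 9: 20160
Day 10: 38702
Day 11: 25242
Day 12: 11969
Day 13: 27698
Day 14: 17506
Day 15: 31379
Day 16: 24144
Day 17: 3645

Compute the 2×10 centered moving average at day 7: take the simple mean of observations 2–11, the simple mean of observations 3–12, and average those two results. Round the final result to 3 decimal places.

26320.200

Sum over 2–11: 40187 + 6304 + 42609 + 26508 + 36794 + 36145 + 4660 + 20160 + 38702 + 25242 = 277311
Sum over 3–12: 6304 + 42609 + 26508 + 36794 + 36145 + 4660 + 20160 + 38702 + 25242 + 11969 = 249093
CMA at t=7 = (277311 + 249093) / (2·10) = 526404 / 20 = 26320.200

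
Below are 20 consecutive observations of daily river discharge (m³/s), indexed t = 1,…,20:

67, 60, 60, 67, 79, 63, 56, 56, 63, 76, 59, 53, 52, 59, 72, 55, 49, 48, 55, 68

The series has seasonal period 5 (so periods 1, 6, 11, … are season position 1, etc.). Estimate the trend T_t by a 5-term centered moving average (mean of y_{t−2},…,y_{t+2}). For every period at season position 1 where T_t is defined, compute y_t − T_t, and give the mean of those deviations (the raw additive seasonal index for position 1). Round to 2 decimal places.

-1.47

Season position 1 occurs at t = 6, 11, 16 (where T_t is defined).
t=6: T_6 = 64.2000; y_6 − T_6 = 63 − 64.2000 = -1.2000
t=11: T_11 = 60.6000; y_11 − T_11 = 59 − 60.6000 = -1.6000
t=16: T_16 = 56.6000; y_16 − T_16 = 55 − 56.6000 = -1.6000
Mean deviation: (-1.2000 + -1.6000 + -1.6000) / 3 = -1.47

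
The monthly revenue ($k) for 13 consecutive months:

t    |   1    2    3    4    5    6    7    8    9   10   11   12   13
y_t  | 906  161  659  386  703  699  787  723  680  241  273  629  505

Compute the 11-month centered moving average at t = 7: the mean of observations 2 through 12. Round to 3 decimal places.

Sum of periods 2–12: 161 + 659 + 386 + 703 + 699 + 787 + 723 + 680 + 241 + 273 + 629 = 5941
Divide by 11: 5941 / 11 = 540.091

540.091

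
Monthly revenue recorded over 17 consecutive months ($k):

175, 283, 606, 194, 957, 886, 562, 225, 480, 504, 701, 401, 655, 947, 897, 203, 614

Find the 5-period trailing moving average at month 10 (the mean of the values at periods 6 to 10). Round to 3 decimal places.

531.400

Sum of periods 6–10: 886 + 562 + 225 + 480 + 504 = 2657
Divide by 5: 2657 / 5 = 531.400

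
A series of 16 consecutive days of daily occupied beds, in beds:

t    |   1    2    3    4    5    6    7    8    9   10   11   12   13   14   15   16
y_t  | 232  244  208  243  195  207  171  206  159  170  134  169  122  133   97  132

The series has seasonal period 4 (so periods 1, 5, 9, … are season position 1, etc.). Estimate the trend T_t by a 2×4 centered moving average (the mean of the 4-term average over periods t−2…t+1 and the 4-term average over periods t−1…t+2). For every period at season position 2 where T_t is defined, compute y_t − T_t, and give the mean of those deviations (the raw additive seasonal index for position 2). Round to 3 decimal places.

7.458

Season position 2 occurs at t = 6, 10, 14 (where T_t is defined).
t=6: T_6 = 199.37500; y_6 − T_6 = 207 − 199.37500 = 7.62500
t=10: T_10 = 162.62500; y_10 − T_10 = 170 − 162.62500 = 7.37500
t=14: T_14 = 125.62500; y_14 − T_14 = 133 − 125.62500 = 7.37500
Mean deviation: (7.62500 + 7.37500 + 7.37500) / 3 = 7.458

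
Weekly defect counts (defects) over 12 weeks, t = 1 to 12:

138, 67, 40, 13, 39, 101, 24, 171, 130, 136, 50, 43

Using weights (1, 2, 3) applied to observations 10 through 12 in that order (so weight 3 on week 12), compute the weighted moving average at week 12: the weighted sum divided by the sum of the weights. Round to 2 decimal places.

Weighted sum: 1·136 + 2·50 + 3·43 = 136 + 100 + 129 = 365
Weight total: 1 + 2 + 3 = 6
WMA = 365 / 6 = 60.83

60.83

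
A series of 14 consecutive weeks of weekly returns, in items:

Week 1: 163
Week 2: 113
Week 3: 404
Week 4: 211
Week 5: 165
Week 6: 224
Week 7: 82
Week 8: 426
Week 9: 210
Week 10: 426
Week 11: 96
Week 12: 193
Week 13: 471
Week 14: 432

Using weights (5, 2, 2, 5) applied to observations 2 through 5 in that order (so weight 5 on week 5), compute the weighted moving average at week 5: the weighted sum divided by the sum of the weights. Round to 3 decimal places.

187.143

Weighted sum: 5·113 + 2·404 + 2·211 + 5·165 = 565 + 808 + 422 + 825 = 2620
Weight total: 5 + 2 + 2 + 5 = 14
WMA = 2620 / 14 = 187.143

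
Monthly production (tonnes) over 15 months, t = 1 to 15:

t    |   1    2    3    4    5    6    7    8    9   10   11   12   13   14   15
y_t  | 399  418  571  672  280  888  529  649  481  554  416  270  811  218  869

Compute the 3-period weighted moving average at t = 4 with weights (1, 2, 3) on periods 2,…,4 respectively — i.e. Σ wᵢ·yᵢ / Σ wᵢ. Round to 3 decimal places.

Weighted sum: 1·418 + 2·571 + 3·672 = 418 + 1142 + 2016 = 3576
Weight total: 1 + 2 + 3 = 6
WMA = 3576 / 6 = 596.000

596.000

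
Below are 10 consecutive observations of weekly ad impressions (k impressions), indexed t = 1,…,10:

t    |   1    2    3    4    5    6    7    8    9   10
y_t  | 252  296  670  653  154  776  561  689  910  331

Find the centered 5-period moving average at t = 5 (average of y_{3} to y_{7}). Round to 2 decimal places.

Sum of periods 3–7: 670 + 653 + 154 + 776 + 561 = 2814
Divide by 5: 2814 / 5 = 562.80

562.80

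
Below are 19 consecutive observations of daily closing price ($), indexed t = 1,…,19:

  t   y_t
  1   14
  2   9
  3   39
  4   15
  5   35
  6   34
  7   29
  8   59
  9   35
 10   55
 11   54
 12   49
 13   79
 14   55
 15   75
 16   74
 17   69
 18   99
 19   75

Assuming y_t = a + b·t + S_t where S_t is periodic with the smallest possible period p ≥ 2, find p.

5

First differences y_{t+1} − y_t: -5, 30, -24, 20, -1, -5, 30, -24, 20, -1, -5, 30, …
The difference pattern repeats every 5 terms and not for any smaller step, so p = 5.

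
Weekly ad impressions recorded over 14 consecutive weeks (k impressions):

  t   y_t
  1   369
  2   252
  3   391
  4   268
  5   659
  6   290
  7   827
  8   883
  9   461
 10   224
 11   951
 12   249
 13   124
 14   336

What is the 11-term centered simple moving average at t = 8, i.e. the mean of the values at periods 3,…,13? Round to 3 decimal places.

484.273

Sum of periods 3–13: 391 + 268 + 659 + 290 + 827 + 883 + 461 + 224 + 951 + 249 + 124 = 5327
Divide by 11: 5327 / 11 = 484.273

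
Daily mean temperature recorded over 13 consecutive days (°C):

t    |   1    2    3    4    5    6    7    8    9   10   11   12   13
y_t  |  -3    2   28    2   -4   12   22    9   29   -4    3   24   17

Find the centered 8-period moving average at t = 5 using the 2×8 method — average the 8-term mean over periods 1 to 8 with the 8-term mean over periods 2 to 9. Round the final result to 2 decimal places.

10.50

Sum over 1–8: (-3) + 2 + 28 + 2 + (-4) + 12 + 22 + 9 = 68
Sum over 2–9: 2 + 28 + 2 + (-4) + 12 + 22 + 9 + 29 = 100
CMA at t=5 = (68 + 100) / (2·8) = 168 / 16 = 10.50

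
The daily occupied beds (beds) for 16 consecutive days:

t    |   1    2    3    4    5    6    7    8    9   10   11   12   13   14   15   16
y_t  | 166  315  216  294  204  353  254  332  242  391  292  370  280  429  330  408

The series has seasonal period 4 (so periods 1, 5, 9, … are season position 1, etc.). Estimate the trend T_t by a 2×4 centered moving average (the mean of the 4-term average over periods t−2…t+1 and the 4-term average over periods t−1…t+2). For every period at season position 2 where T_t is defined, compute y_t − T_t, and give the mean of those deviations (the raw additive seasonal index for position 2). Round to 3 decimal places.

Season position 2 occurs at t = 6, 10, 14 (where T_t is defined).
t=6: T_6 = 281.00000; y_6 − T_6 = 353 − 281.00000 = 72.00000
t=10: T_10 = 319.00000; y_10 − T_10 = 391 − 319.00000 = 72.00000
t=14: T_14 = 357.00000; y_14 − T_14 = 429 − 357.00000 = 72.00000
Mean deviation: (72.00000 + 72.00000 + 72.00000) / 3 = 72.000

72.000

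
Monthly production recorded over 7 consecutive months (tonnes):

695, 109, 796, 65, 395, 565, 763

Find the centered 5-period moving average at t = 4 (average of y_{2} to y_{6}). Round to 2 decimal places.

386.00

Sum of periods 2–6: 109 + 796 + 65 + 395 + 565 = 1930
Divide by 5: 1930 / 5 = 386.00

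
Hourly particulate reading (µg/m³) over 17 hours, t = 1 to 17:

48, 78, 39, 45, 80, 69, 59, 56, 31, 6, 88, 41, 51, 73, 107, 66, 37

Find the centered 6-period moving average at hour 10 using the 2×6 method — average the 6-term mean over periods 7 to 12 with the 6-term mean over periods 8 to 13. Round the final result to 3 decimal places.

46.167

Sum over 7–12: 59 + 56 + 31 + 6 + 88 + 41 = 281
Sum over 8–13: 56 + 31 + 6 + 88 + 41 + 51 = 273
CMA at t=10 = (281 + 273) / (2·6) = 554 / 12 = 46.167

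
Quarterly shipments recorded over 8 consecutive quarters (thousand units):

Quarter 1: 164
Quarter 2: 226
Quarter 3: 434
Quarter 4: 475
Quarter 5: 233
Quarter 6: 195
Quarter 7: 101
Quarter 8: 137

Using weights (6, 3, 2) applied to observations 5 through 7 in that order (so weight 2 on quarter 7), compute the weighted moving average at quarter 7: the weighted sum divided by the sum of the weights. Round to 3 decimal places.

Weighted sum: 6·233 + 3·195 + 2·101 = 1398 + 585 + 202 = 2185
Weight total: 6 + 3 + 2 = 11
WMA = 2185 / 11 = 198.636

198.636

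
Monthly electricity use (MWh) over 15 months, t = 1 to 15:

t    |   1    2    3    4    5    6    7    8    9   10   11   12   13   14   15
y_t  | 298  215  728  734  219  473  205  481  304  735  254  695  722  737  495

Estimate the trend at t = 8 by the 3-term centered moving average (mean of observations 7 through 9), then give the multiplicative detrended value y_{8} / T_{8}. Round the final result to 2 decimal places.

1.46

Trend T_8 = (205 + 481 + 304) / 3 = 990/3 = 330.0000
Ratio to trend: 481 / 330.0000 = 1.46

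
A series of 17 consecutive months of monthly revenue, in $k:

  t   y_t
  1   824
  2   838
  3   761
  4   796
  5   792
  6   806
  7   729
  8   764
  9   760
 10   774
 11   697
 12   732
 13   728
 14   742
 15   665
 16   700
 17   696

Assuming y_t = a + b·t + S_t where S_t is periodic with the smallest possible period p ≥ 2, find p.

4

First differences y_{t+1} − y_t: 14, -77, 35, -4, 14, -77, 35, -4, 14, -77, …
The difference pattern repeats every 4 terms and not for any smaller step, so p = 4.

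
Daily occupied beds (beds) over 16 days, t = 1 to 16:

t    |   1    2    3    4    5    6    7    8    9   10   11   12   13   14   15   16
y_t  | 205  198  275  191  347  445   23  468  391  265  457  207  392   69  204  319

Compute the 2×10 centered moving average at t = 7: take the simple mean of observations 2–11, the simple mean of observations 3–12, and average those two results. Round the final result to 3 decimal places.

Sum over 2–11: 198 + 275 + 191 + 347 + 445 + 23 + 468 + 391 + 265 + 457 = 3060
Sum over 3–12: 275 + 191 + 347 + 445 + 23 + 468 + 391 + 265 + 457 + 207 = 3069
CMA at t=7 = (3060 + 3069) / (2·10) = 6129 / 20 = 306.450

306.450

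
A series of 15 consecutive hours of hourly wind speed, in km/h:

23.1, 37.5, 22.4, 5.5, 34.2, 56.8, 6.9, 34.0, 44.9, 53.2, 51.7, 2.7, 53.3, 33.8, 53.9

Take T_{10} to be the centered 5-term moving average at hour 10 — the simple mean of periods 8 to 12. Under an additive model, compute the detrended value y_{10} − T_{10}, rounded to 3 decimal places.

Trend T_10 = (34.0 + 44.9 + 53.2 + 51.7 + 2.7) / 5 = 186.5/5 = 37.30000
Detrended value: 53.2 − 37.30000 = 15.900

15.900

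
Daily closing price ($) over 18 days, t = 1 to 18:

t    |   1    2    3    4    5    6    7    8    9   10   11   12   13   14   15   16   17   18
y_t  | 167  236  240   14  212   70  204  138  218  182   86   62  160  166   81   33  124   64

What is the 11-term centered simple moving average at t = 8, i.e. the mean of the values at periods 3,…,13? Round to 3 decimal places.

Sum of periods 3–13: 240 + 14 + 212 + 70 + 204 + 138 + 218 + 182 + 86 + 62 + 160 = 1586
Divide by 11: 1586 / 11 = 144.182

144.182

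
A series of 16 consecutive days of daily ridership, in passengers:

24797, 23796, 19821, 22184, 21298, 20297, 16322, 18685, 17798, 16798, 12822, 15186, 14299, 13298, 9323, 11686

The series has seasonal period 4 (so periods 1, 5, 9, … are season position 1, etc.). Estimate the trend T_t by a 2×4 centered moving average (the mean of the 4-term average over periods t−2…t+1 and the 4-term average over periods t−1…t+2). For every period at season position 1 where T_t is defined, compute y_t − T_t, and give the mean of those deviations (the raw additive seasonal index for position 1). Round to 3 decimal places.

835.083

Season position 1 occurs at t = 5, 9, 13 (where T_t is defined).
t=5: T_5 = 20462.62500; y_5 − T_5 = 21298 − 20462.62500 = 835.37500
t=9: T_9 = 16963.25000; y_9 − T_9 = 17798 − 16963.25000 = 834.75000
t=13: T_13 = 13463.87500; y_13 − T_13 = 14299 − 13463.87500 = 835.12500
Mean deviation: (835.37500 + 834.75000 + 835.12500) / 3 = 835.083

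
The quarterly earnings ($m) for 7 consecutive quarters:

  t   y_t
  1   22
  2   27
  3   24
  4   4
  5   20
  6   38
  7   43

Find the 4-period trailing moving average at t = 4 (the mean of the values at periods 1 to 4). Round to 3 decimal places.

19.250

Sum of periods 1–4: 22 + 27 + 24 + 4 = 77
Divide by 4: 77 / 4 = 19.250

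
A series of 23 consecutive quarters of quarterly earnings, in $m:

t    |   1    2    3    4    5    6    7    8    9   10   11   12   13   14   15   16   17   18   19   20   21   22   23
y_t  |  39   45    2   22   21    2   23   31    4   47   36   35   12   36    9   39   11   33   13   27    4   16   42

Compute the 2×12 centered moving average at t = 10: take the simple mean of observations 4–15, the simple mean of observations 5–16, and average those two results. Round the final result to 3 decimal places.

23.875

Sum over 4–15: 22 + 21 + 2 + 23 + 31 + 4 + 47 + 36 + 35 + 12 + 36 + 9 = 278
Sum over 5–16: 21 + 2 + 23 + 31 + 4 + 47 + 36 + 35 + 12 + 36 + 9 + 39 = 295
CMA at t=10 = (278 + 295) / (2·12) = 573 / 24 = 23.875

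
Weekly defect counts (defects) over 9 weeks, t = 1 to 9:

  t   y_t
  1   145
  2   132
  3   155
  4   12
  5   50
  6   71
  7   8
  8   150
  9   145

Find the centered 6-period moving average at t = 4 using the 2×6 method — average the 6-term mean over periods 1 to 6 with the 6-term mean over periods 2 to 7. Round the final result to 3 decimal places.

Sum over 1–6: 145 + 132 + 155 + 12 + 50 + 71 = 565
Sum over 2–7: 132 + 155 + 12 + 50 + 71 + 8 = 428
CMA at t=4 = (565 + 428) / (2·6) = 993 / 12 = 82.750

82.750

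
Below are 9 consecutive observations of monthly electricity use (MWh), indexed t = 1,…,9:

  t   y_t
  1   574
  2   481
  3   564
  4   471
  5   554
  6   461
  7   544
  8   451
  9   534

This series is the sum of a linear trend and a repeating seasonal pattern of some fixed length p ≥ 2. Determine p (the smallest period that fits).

2

First differences y_{t+1} − y_t: -93, 83, -93, 83, -93, 83, …
The difference pattern repeats every 2 terms and not for any smaller step, so p = 2.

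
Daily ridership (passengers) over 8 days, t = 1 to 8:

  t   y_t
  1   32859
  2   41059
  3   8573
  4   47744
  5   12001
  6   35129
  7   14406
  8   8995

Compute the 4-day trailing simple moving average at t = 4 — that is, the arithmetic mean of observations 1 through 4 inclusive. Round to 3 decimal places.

Sum of periods 1–4: 32859 + 41059 + 8573 + 47744 = 130235
Divide by 4: 130235 / 4 = 32558.750

32558.750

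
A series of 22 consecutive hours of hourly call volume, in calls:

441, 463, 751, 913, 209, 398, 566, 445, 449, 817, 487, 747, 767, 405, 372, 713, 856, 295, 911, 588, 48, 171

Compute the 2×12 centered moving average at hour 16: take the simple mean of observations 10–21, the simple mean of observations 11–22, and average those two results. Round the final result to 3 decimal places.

Sum over 10–21: 817 + 487 + 747 + 767 + 405 + 372 + 713 + 856 + 295 + 911 + 588 + 48 = 7006
Sum over 11–22: 487 + 747 + 767 + 405 + 372 + 713 + 856 + 295 + 911 + 588 + 48 + 171 = 6360
CMA at t=16 = (7006 + 6360) / (2·12) = 13366 / 24 = 556.917

556.917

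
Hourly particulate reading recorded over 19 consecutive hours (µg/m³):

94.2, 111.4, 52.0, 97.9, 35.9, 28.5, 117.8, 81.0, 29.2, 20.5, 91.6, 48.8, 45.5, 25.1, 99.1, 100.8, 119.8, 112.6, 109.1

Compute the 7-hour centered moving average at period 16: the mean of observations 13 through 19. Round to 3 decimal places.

87.429

Sum of periods 13–19: 45.5 + 25.1 + 99.1 + 100.8 + 119.8 + 112.6 + 109.1 = 612.0
Divide by 7: 612.0 / 7 = 87.429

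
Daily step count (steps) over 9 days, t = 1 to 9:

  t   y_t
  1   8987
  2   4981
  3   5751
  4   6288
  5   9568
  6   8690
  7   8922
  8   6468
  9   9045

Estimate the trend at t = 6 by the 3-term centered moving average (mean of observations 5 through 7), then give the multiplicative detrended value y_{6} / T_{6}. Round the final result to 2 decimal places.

Trend T_6 = (9568 + 8690 + 8922) / 3 = 27180/3 = 9060.0000
Ratio to trend: 8690 / 9060.0000 = 0.96

0.96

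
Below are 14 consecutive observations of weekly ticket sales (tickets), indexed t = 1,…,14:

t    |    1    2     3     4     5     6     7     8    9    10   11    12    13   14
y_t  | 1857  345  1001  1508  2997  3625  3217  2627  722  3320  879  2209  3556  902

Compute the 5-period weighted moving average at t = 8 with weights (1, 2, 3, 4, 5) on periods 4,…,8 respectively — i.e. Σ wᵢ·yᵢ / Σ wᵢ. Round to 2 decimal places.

Weighted sum: 1·1508 + 2·2997 + 3·3625 + 4·3217 + 5·2627 = 1508 + 5994 + 10875 + 12868 + 13135 = 44380
Weight total: 1 + 2 + 3 + 4 + 5 = 15
WMA = 44380 / 15 = 2958.67

2958.67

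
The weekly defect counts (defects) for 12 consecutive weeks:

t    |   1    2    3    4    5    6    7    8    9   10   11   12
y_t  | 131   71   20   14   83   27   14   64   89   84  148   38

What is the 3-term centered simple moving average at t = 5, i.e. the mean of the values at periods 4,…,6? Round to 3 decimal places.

41.333

Sum of periods 4–6: 14 + 83 + 27 = 124
Divide by 3: 124 / 3 = 41.333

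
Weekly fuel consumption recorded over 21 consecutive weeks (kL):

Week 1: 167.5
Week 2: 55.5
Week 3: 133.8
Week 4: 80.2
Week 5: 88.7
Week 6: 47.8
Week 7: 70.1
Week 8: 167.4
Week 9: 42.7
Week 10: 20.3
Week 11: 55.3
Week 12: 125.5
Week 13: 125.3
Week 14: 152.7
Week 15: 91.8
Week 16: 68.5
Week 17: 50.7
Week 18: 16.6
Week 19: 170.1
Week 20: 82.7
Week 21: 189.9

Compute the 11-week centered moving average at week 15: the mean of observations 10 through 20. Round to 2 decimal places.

87.23

Sum of periods 10–20: 20.3 + 55.3 + 125.5 + 125.3 + 152.7 + 91.8 + 68.5 + 50.7 + 16.6 + 170.1 + 82.7 = 959.5
Divide by 11: 959.5 / 11 = 87.23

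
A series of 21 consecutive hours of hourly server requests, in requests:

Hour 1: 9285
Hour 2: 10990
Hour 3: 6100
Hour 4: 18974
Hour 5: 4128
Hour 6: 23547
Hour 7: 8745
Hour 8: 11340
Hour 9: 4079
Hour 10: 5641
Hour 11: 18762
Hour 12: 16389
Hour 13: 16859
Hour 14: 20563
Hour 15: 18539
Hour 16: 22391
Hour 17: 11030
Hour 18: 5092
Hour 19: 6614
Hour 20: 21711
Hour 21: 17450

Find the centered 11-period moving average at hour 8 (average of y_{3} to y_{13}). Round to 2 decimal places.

Sum of periods 3–13: 6100 + 18974 + 4128 + 23547 + 8745 + 11340 + 4079 + 5641 + 18762 + 16389 + 16859 = 134564
Divide by 11: 134564 / 11 = 12233.09

12233.09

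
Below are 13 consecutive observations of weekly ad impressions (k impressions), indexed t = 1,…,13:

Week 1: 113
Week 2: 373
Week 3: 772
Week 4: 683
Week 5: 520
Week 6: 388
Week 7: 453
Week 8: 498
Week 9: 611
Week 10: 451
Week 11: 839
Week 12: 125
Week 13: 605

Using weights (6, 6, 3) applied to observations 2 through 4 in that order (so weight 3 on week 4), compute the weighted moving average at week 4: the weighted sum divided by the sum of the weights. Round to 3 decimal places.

Weighted sum: 6·373 + 6·772 + 3·683 = 2238 + 4632 + 2049 = 8919
Weight total: 6 + 6 + 3 = 15
WMA = 8919 / 15 = 594.600

594.600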